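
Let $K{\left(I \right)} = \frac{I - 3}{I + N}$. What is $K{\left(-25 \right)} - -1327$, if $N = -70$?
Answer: $\frac{126093}{95} \approx 1327.3$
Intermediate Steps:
$K{\left(I \right)} = \frac{-3 + I}{-70 + I}$ ($K{\left(I \right)} = \frac{I - 3}{I - 70} = \frac{-3 + I}{-70 + I}$)
$K{\left(-25 \right)} - -1327 = \frac{-3 - 25}{-70 - 25} - -1327 = \frac{1}{-95} \left(-28\right) + 1327 = \left(- \frac{1}{95}\right) \left(-28\right) + 1327 = \frac{28}{95} + 1327 = \frac{126093}{95}$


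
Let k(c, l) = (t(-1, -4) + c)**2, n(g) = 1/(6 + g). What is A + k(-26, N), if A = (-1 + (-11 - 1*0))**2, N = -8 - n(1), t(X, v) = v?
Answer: 1044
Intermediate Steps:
N = -57/7 (N = -8 - 1/(6 + 1) = -8 - 1/7 = -57/7 ≈ -8.1429)
k(c, l) = (-4 + c)**2
A = 144 (A = (-1 + (-11 + 0))**2 = (-1 - 11)**2 = (-12)**2 = 144)
A + k(-26, N) = 144 + (-4 - 26)**2 = 144 + (-30)**2 = 144 + 900 = 1044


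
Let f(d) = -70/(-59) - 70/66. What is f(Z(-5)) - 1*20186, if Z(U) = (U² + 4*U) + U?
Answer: -39301897/1947 ≈ -20186.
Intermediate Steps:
Z(U) = U² + 5*U
f(d) = 245/1947 (f(d) = -70*(-1/59) - 70*1/66 = 70/59 - 35/33 = 245/1947)
f(Z(-5)) - 1*20186 = 245/1947 - 1*20186 = 245/1947 - 20186 = -39301897/1947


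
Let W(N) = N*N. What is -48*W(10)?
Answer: -4800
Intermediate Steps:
W(N) = N**2
-48*W(10) = -48*10**2 = -48*100 = -4800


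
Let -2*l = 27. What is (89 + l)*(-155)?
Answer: -23405/2 ≈ -11703.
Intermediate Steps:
l = -27/2 (l = -½*27 = -27/2 ≈ -13.500)
(89 + l)*(-155) = (89 - 27/2)*(-155) = (151/2)*(-155) = -23405/2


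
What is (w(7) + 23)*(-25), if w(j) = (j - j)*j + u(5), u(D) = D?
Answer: -700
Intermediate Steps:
w(j) = 5 (w(j) = (j - j)*j + 5 = 0*j + 5 = 0 + 5 = 5)
(w(7) + 23)*(-25) = (5 + 23)*(-25) = 28*(-25) = -700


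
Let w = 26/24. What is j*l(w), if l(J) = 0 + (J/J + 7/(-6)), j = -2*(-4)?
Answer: -4/3 ≈ -1.3333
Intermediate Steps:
j = 8
w = 13/12 (w = 26*(1/24) = 13/12 ≈ 1.0833)
l(J) = -⅙ (l(J) = 0 + (1 + 7*(-⅙)) = 0 + (1 - 7/6) = 0 - ⅙ = -⅙)
j*l(w) = 8*(-⅙) = -4/3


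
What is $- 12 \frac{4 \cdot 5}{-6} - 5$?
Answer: $35$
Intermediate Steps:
$- 12 \frac{4 \cdot 5}{-6} - 5 = - 12 \cdot 20 \left(- \frac{1}{6}\right) - 5 = \left(-12\right) \left(- \frac{10}{3}\right) - 5 = 40 - 5 = 35$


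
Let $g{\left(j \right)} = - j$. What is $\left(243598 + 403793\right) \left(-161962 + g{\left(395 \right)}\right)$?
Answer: $-105108460587$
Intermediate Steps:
$\left(243598 + 403793\right) \left(-161962 + g{\left(395 \right)}\right) = \left(243598 + 403793\right) \left(-161962 - 395\right) = 647391 \left(-161962 - 395\right) = 647391 \left(-162357\right) = -105108460587$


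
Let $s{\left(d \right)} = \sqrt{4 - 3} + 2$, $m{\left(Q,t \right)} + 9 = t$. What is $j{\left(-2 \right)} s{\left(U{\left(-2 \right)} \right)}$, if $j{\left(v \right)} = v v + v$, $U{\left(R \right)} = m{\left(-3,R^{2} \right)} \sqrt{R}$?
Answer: $6$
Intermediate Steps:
$m{\left(Q,t \right)} = -9 + t$
$U{\left(R \right)} = \sqrt{R} \left(-9 + R^{2}\right)$ ($U{\left(R \right)} = \left(-9 + R^{2}\right) \sqrt{R} = \sqrt{R} \left(-9 + R^{2}\right)$)
$j{\left(v \right)} = v + v^{2}$ ($j{\left(v \right)} = v^{2} + v = v + v^{2}$)
$s{\left(d \right)} = 3$ ($s{\left(d \right)} = \sqrt{1} + 2 = 1 + 2 = 3$)
$j{\left(-2 \right)} s{\left(U{\left(-2 \right)} \right)} = - 2 \left(1 - 2\right) 3 = \left(-2\right) \left(-1\right) 3 = 2 \cdot 3 = 6$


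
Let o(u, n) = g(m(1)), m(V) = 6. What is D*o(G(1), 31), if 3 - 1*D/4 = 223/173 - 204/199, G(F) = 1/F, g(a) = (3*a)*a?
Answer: 40692672/34427 ≈ 1182.0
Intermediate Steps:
g(a) = 3*a²
o(u, n) = 108 (o(u, n) = 3*6² = 3*36 = 108)
D = 376784/34427 (D = 12 - 4*(223/173 - 204/199) = 12 - 4*9085/34427 = 12 - 36340/34427 = 376784/34427 ≈ 10.944)
D*o(G(1), 31) = (376784/34427)*108 = 40692672/34427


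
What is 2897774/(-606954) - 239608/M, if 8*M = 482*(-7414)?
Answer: -1148985776237/271122406599 ≈ -4.2379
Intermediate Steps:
M = -893387/2 (M = (482*(-7414))/8 = (⅛)*(-3573548) = -893387/2 ≈ -4.4669e+5)
2897774/(-606954) - 239608/M = 2897774/(-606954) - 239608/(-893387/2) = 2897774*(-1/606954) - 239608*(-2/893387) = -1448887/303477 + 479216/893387 = -1148985776237/271122406599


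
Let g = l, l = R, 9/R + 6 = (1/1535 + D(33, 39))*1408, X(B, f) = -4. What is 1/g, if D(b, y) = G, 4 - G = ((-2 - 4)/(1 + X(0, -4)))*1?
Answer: 4314758/13815 ≈ 312.32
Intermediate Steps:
G = 2 (G = 4 - (-2 - 4)/(1 - 4) = 4 - (-6/(-3)) = 4 - (-6*(-1/3)) = 4 - 2 = 2)
D(b, y) = 2
R = 13815/4314758 (R = 9/(-6 + (1/1535 + 2)*1408) = 9/(-6 + (3071/1535)*1408) = 9/(-6 + 4323968/1535) = 9/(4314758/1535) = 9*(1535/4314758) = 13815/4314758 ≈ 0.0032018)
l = 13815/4314758 ≈ 0.0032018
g = 13815/4314758 ≈ 0.0032018
1/g = 1/(13815/4314758) = 4314758/13815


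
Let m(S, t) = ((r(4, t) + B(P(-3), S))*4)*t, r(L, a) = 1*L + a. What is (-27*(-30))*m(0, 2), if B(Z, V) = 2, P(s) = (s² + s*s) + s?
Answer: 51840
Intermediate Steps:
r(L, a) = L + a
P(s) = s + 2*s² (P(s) = (s² + s²) + s = 2*s² + s = s + 2*s²)
m(S, t) = t*(24 + 4*t) (m(S, t) = (((4 + t) + 2)*4)*t = ((6 + t)*4)*t = (24 + 4*t)*t = t*(24 + 4*t))
(-27*(-30))*m(0, 2) = (-27*(-30))*(4*2*(6 + 2)) = 810*(4*2*8) = 810*64 = 51840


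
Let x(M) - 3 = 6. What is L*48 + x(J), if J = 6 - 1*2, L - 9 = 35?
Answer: 2121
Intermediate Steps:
L = 44 (L = 9 + 35 = 44)
J = 4 (J = 6 - 2 = 4)
x(M) = 9 (x(M) = 3 + 6 = 9)
L*48 + x(J) = 44*48 + 9 = 2112 + 9 = 2121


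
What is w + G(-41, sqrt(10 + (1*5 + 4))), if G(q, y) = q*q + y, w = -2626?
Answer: -945 + sqrt(19) ≈ -940.64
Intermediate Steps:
G(q, y) = y + q**2 (G(q, y) = q**2 + y = y + q**2)
w + G(-41, sqrt(10 + (1*5 + 4))) = -2626 + (sqrt(10 + (1*5 + 4)) + (-41)**2) = -2626 + (sqrt(10 + (5 + 4)) + 1681) = -2626 + (sqrt(10 + 9) + 1681) = -2626 + (sqrt(19) + 1681) = -2626 + (1681 + sqrt(19)) = -945 + sqrt(19)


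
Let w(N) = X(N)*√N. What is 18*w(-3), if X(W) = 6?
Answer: 108*I*√3 ≈ 187.06*I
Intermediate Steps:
w(N) = 6*√N
18*w(-3) = 18*(6*√(-3)) = 18*(6*(I*√3)) = 18*(6*I*√3) = 108*I*√3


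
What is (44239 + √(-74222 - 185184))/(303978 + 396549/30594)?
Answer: 451149322/3100099827 + 71386*I*√5294/3100099827 ≈ 0.14553 + 0.0016754*I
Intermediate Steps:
(44239 + √(-74222 - 185184))/(303978 + 396549/30594) = (44239 + √(-259406))/(303978 + 396549*(1/30594)) = (44239 + 7*I*√5294)/(303978 + 132183/10198) = (44239 + 7*I*√5294)/(3100099827/10198) = (44239 + 7*I*√5294)*(10198/3100099827) = 451149322/3100099827 + 71386*I*√5294/3100099827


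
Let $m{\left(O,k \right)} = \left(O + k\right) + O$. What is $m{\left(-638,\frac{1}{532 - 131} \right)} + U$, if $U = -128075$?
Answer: $- \frac{51869750}{401} \approx -1.2935 \cdot 10^{5}$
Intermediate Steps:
$m{\left(O,k \right)} = k + 2 O$
$m{\left(-638,\frac{1}{532 - 131} \right)} + U = \left(\frac{1}{532 - 131} + 2 \left(-638\right)\right) - 128075 = \left(\frac{1}{401} - 1276\right) - 128075 = - \frac{511675}{401} - 128075 = - \frac{51869750}{401}$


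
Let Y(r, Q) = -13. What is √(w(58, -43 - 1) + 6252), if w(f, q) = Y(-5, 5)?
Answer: √6239 ≈ 78.987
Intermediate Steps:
w(f, q) = -13
√(w(58, -43 - 1) + 6252) = √(-13 + 6252) = √6239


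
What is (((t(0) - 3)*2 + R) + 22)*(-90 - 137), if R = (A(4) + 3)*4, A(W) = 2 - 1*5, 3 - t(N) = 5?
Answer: -2724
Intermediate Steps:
t(N) = -2 (t(N) = 3 - 1*5 = 3 - 5 = -2)
A(W) = -3 (A(W) = 2 - 5 = -3)
R = 0 (R = (-3 + 3)*4 = 0*4 = 0)
(((t(0) - 3)*2 + R) + 22)*(-90 - 137) = (((-2 - 3)*2 + 0) + 22)*(-90 - 137) = ((-5*2 + 0) + 22)*(-227) = ((-10 + 0) + 22)*(-227) = (-10 + 22)*(-227) = 12*(-227) = -2724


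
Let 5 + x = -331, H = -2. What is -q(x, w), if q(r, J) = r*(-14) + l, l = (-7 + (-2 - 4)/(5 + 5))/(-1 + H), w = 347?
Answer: -70598/15 ≈ -4706.5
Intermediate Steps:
x = -336 (x = -5 - 331 = -336)
l = 38/15 (l = (-7 + (-2 - 4)/(5 + 5))/(-1 - 2) = (-7 - 6/10)/(-3) = (-7 - 6*1/10)*(-1/3) = (-7 - 3/5)*(-1/3) = -38/5*(-1/3) = 38/15 ≈ 2.5333)
q(r, J) = 38/15 - 14*r (q(r, J) = r*(-14) + 38/15 = -14*r + 38/15 = 38/15 - 14*r)
-q(x, w) = -(38/15 - 14*(-336)) = -(38/15 + 4704) = -1*70598/15 = -70598/15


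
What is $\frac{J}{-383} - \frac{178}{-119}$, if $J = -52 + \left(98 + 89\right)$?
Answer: $\frac{52109}{45577} \approx 1.1433$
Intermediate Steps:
$J = 135$ ($J = -52 + 187 = 135$)
$\frac{J}{-383} - \frac{178}{-119} = \frac{135}{-383} - \frac{178}{-119} = 135 \left(- \frac{1}{383}\right) - - \frac{178}{119} = - \frac{135}{383} + \frac{178}{119} = \frac{52109}{45577}$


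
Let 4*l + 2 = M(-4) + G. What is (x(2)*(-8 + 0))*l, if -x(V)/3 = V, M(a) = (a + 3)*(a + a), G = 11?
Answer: 204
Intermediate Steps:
M(a) = 2*a*(3 + a) (M(a) = (3 + a)*(2*a) = 2*a*(3 + a))
l = 17/4 (l = -½ + (2*(-4)*(3 - 4) + 11)/4 = -½ + (2*(-4)*(-1) + 11)/4 = -½ + (8 + 11)/4 = -½ + (¼)*19 = -½ + 19/4 = 17/4 ≈ 4.2500)
x(V) = -3*V
(x(2)*(-8 + 0))*l = ((-3*2)*(-8 + 0))*(17/4) = -6*(-8)*(17/4) = 48*(17/4) = 204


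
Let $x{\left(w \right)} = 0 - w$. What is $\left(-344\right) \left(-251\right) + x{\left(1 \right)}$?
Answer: $86343$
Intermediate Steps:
$x{\left(w \right)} = - w$
$\left(-344\right) \left(-251\right) + x{\left(1 \right)} = \left(-344\right) \left(-251\right) - 1 = 86344 - 1 = 86343$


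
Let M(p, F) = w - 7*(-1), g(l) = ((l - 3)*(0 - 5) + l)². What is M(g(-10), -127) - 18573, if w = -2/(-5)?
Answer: -92828/5 ≈ -18566.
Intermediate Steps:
w = ⅖ (w = -2*(-⅕) = ⅖ ≈ 0.40000)
g(l) = (15 - 4*l)² (g(l) = ((-3 + l)*(-5) + l)² = ((15 - 5*l) + l)² = (15 - 4*l)²)
M(p, F) = 37/5 (M(p, F) = ⅖ - 7*(-1) = ⅖ + 7 = 37/5)
M(g(-10), -127) - 18573 = 37/5 - 18573 = -92828/5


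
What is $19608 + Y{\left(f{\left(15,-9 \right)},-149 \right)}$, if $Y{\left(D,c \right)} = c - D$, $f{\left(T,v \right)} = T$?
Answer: $19444$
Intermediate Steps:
$19608 + Y{\left(f{\left(15,-9 \right)},-149 \right)} = 19608 - 164 = 19444$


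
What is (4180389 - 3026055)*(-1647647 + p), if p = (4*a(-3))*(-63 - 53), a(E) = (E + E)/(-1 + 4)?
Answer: -1900863730146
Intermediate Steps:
a(E) = 2*E/3 (a(E) = (2*E)/3 = (2*E)*(⅓) = 2*E/3)
p = 928 (p = (4*((⅔)*(-3)))*(-63 - 53) = (4*(-2))*(-116) = -8*(-116) = 928)
(4180389 - 3026055)*(-1647647 + p) = (4180389 - 3026055)*(-1647647 + 928) = 1154334*(-1646719) = -1900863730146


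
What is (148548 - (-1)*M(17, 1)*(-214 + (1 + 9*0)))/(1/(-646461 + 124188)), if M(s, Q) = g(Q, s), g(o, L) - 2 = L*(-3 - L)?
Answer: -115183131966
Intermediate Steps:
g(o, L) = 2 + L*(-3 - L)
M(s, Q) = 2 - s**2 - 3*s
(148548 - (-1)*M(17, 1)*(-214 + (1 + 9*0)))/(1/(-646461 + 124188)) = (148548 - (-1)*(2 - 1*17**2 - 3*17)*(-214 + (1 + 9*0)))/(1/(-646461 + 124188)) = (148548 - (-1)*(2 - 1*289 - 51)*(-214 + (1 + 0)))/(1/(-522273)) = (148548 - (-1)*(2 - 289 - 51)*(-214 + 1))/(-1/522273) = (148548 - (-1)*(-338*(-213)))*(-522273) = (148548 - (-1)*71994)*(-522273) = (148548 - 1*(-71994))*(-522273) = (148548 + 71994)*(-522273) = 220542*(-522273) = -115183131966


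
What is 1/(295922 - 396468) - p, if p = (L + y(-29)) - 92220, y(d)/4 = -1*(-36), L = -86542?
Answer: 17959325427/100546 ≈ 1.7862e+5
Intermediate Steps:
y(d) = 144 (y(d) = 4*(-1*(-36)) = 4*36 = 144)
p = -178618 (p = (-86542 + 144) - 92220 = -86398 - 92220 = -178618)
1/(295922 - 396468) - p = 1/(295922 - 396468) - 1*(-178618) = 1/(-100546) + 178618 = -1/100546 + 178618 = 17959325427/100546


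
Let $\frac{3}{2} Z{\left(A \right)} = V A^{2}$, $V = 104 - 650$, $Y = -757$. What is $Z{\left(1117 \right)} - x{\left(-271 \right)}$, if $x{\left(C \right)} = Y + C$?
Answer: $-454157768$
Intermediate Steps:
$V = -546$
$x{\left(C \right)} = -757 + C$
$Z{\left(A \right)} = - 364 A^{2}$ ($Z{\left(A \right)} = \frac{2 \left(- 546 A^{2}\right)}{3} = - 364 A^{2}$)
$Z{\left(1117 \right)} - x{\left(-271 \right)} = - 364 \cdot 1117^{2} - \left(-757 - 271\right) = \left(-364\right) 1247689 - -1028 = -454158796 + 1028 = -454157768$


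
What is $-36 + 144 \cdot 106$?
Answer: $15228$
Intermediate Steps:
$-36 + 144 \cdot 106 = -36 + 15264 = 15228$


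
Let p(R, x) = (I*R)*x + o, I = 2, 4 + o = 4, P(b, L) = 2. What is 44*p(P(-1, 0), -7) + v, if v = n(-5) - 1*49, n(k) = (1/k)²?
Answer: -32024/25 ≈ -1281.0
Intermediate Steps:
o = 0 (o = -4 + 4 = 0)
p(R, x) = 2*R*x (p(R, x) = (2*R)*x + 0 = 2*R*x + 0 = 2*R*x)
n(k) = k⁻² (n(k) = (1/k)² = k⁻²)
v = -1224/25 (v = (-5)⁻² - 1*49 = 1/25 - 49 = -1224/25 ≈ -48.960)
44*p(P(-1, 0), -7) + v = 44*(2*2*(-7)) - 1224/25 = 44*(-28) - 1224/25 = -1232 - 1224/25 = -32024/25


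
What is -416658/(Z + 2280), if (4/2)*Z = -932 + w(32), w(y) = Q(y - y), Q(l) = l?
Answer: -208329/907 ≈ -229.69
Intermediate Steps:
w(y) = 0 (w(y) = y - y = 0)
Z = -466 (Z = (-932 + 0)/2 = (1/2)*(-932) = -466)
-416658/(Z + 2280) = -416658/(-466 + 2280) = -416658/1814 = -107*1947/907 = -208329/907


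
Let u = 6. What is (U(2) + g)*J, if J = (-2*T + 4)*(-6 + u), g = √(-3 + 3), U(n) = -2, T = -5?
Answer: 0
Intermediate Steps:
g = 0 (g = √0 = 0)
J = 0 (J = (-2*(-5) + 4)*(-6 + 6) = (10 + 4)*0 = 14*0 = 0)
(U(2) + g)*J = (-2 + 0)*0 = -2*0 = 0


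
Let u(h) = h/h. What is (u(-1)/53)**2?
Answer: 1/2809 ≈ 0.00035600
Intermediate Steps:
u(h) = 1
(u(-1)/53)**2 = (1/53)**2 = 1/2809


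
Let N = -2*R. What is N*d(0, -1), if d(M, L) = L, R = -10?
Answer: -20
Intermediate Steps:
N = 20 (N = -2*(-10) = 20)
N*d(0, -1) = 20*(-1) = -20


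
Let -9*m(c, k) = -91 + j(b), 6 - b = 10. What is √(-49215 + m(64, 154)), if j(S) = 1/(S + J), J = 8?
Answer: I*√1771377/6 ≈ 221.82*I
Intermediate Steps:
b = -4 (b = 6 - 1*10 = 6 - 10 = -4)
j(S) = 1/(8 + S) (j(S) = 1/(S + 8) = 1/(8 + S))
m(c, k) = 121/12 (m(c, k) = -(-91 + 1/(8 - 4))/9 = -(-91 + 1/4)/9 = -(-91 + ¼)/9 = -⅑*(-363/4) = 121/12)
√(-49215 + m(64, 154)) = √(-49215 + 121/12) = √(-590459/12) = I*√1771377/6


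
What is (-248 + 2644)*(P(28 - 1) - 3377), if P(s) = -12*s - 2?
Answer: -8872388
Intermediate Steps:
P(s) = -2 - 12*s (P(s) = -12*s - 2 = -2 - 12*s)
(-248 + 2644)*(P(28 - 1) - 3377) = (-248 + 2644)*((-2 - 12*(28 - 1)) - 3377) = 2396*((-2 - 12*27) - 3377) = 2396*((-2 - 324) - 3377) = 2396*(-326 - 3377) = 2396*(-3703) = -8872388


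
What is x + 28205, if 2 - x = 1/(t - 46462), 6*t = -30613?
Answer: 8726822701/309385 ≈ 28207.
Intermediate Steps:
t = -30613/6 (t = (1/6)*(-30613) = -30613/6 ≈ -5102.2)
x = 618776/309385 (x = 2 - 1/(-30613/6 - 46462) = 2 - 1/(-309385/6) = 2 - 1*(-6/309385) = 2 + 6/309385 = 618776/309385 ≈ 2.0000)
x + 28205 = 618776/309385 + 28205 = 8726822701/309385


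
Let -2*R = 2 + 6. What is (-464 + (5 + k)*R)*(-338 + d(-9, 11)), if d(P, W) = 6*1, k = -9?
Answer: 148736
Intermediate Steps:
d(P, W) = 6
R = -4 (R = -(2 + 6)/2 = -½*8 = -4)
(-464 + (5 + k)*R)*(-338 + d(-9, 11)) = (-464 + (5 - 9)*(-4))*(-338 + 6) = (-464 - 4*(-4))*(-332) = (-464 + 16)*(-332) = -448*(-332) = 148736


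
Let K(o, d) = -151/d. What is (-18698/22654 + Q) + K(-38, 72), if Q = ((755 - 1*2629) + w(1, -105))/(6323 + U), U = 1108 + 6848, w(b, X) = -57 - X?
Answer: -35523251239/11645152776 ≈ -3.0505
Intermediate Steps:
U = 7956
Q = -1826/14279 (Q = ((755 - 1*2629) + (-57 - 1*(-105)))/(6323 + 7956) = ((755 - 2629) + (-57 + 105))/14279 = (-1874 + 48)*(1/14279) = -1826*1/14279 = -1826/14279 ≈ -0.12788)
(-18698/22654 + Q) + K(-38, 72) = (-18698/22654 - 1826/14279) - 151/72 = (-18698*1/22654 - 1826/14279) - 151*1/72 = (-9349/11327 - 1826/14279) - 151/72 = -154177473/161738233 - 151/72 = -35523251239/11645152776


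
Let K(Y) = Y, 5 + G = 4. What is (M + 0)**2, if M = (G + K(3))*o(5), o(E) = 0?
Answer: 0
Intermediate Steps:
G = -1 (G = -5 + 4 = -1)
M = 0 (M = (-1 + 3)*0 = 2*0 = 0)
(M + 0)**2 = (0 + 0)**2 = 0**2 = 0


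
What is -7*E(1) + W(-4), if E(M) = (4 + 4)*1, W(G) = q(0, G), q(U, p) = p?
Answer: -60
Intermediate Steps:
W(G) = G
E(M) = 8 (E(M) = 8*1 = 8)
-7*E(1) + W(-4) = -7*8 - 4 = -56 - 4 = -60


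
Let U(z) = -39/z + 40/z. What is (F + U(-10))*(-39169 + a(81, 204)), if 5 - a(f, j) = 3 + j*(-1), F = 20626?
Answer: -8036469417/10 ≈ -8.0365e+8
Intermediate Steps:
a(f, j) = 2 + j (a(f, j) = 5 - (3 + j*(-1)) = 5 - (3 - j) = 5 + (-3 + j) = 2 + j)
U(z) = 1/z
(F + U(-10))*(-39169 + a(81, 204)) = (20626 + 1/(-10))*(-39169 + (2 + 204)) = (20626 - ⅒)*(-39169 + 206) = (206259/10)*(-38963) = -8036469417/10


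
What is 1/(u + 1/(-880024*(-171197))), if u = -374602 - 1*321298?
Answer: -150657468728/104842532487815199 ≈ -1.4370e-6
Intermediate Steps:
u = -695900 (u = -374602 - 321298 = -695900)
1/(u + 1/(-880024*(-171197))) = 1/(-695900 + 1/(-880024*(-171197))) = 1/(-695900 - 1/880024*(-1/171197)) = 1/(-695900 + 1/150657468728) = 1/(-104842532487815199/150657468728) = -150657468728/104842532487815199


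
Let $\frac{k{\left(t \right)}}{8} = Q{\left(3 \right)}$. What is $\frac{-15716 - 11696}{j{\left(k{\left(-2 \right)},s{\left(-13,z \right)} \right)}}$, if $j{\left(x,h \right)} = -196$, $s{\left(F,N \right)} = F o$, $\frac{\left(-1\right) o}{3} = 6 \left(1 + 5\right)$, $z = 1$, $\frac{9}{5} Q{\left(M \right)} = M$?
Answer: $\frac{979}{7} \approx 139.86$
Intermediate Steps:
$Q{\left(M \right)} = \frac{5 M}{9}$
$k{\left(t \right)} = \frac{40}{3}$ ($k{\left(t \right)} = 8 \cdot \frac{5}{9} \cdot 3 = 8 \cdot \frac{5}{3} = \frac{40}{3}$)
$o = -108$ ($o = - 3 \cdot 6 \left(1 + 5\right) = - 3 \cdot 6 \cdot 6 = \left(-3\right) 36 = -108$)
$s{\left(F,N \right)} = - 108 F$ ($s{\left(F,N \right)} = F \left(-108\right) = - 108 F$)
$\frac{-15716 - 11696}{j{\left(k{\left(-2 \right)},s{\left(-13,z \right)} \right)}} = \frac{-15716 - 11696}{-196} = \left(-15716 - 11696\right) \left(- \frac{1}{196}\right) = \left(-27412\right) \left(- \frac{1}{196}\right) = \frac{979}{7}$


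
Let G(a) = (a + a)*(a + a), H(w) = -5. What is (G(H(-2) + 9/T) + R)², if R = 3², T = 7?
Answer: 9891025/2401 ≈ 4119.5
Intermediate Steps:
R = 9
G(a) = 4*a² (G(a) = (2*a)*(2*a) = 4*a²)
(G(H(-2) + 9/T) + R)² = (4*(-5 + 9/7)² + 9)² = (4*(-26/7)² + 9)² = (4*(676/49) + 9)² = (2704/49 + 9)² = (3145/49)² = 9891025/2401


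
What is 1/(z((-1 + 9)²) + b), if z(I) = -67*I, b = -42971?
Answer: -1/47259 ≈ -2.1160e-5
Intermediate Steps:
1/(z((-1 + 9)²) + b) = 1/(-67*(-1 + 9)² - 42971) = 1/(-67*8² - 42971) = 1/(-67*64 - 42971) = 1/(-4288 - 42971) = 1/(-47259) = -1/47259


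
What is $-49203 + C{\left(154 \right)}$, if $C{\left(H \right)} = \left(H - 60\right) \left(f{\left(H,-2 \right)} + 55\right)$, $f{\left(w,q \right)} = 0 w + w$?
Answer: $-29557$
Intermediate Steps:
$f{\left(w,q \right)} = w$ ($f{\left(w,q \right)} = 0 + w = w$)
$C{\left(H \right)} = \left(-60 + H\right) \left(55 + H\right)$ ($C{\left(H \right)} = \left(H - 60\right) \left(H + 55\right) = \left(-60 + H\right) \left(55 + H\right)$)
$-49203 + C{\left(154 \right)} = -49203 - \left(4070 - 23716\right) = -49203 - -19646 = -49203 + 19646 = -29557$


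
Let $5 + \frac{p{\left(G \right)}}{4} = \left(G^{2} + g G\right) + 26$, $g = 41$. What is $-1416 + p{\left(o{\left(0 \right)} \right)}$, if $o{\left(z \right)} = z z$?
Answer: $-1332$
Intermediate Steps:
$o{\left(z \right)} = z^{2}$
$p{\left(G \right)} = 84 + 4 G^{2} + 164 G$ ($p{\left(G \right)} = -20 + 4 \left(\left(G^{2} + 41 G\right) + 26\right) = -20 + 4 \left(26 + G^{2} + 41 G\right) = -20 + \left(104 + 4 G^{2} + 164 G\right) = 84 + 4 G^{2} + 164 G$)
$-1416 + p{\left(o{\left(0 \right)} \right)} = -1416 + \left(84 + 4 \left(0^{2}\right)^{2} + 164 \cdot 0^{2}\right) = -1416 + \left(84 + 4 \cdot 0^{2} + 164 \cdot 0\right) = -1416 + \left(84 + 4 \cdot 0 + 0\right) = -1416 + \left(84 + 0 + 0\right) = -1416 + 84 = -1332$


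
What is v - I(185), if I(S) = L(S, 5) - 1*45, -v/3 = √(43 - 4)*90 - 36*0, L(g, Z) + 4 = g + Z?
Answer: -141 - 270*√39 ≈ -1827.1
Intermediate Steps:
L(g, Z) = -4 + Z + g (L(g, Z) = -4 + (g + Z) = -4 + (Z + g) = -4 + Z + g)
v = -270*√39 (v = -3*(√(43 - 4)*90 - 36*0) = -3*(√39*90 + 0) = -3*(90*√39 + 0) = -270*√39 ≈ -1686.1)
I(S) = -44 + S (I(S) = (-4 + 5 + S) - 1*45 = (1 + S) - 45 = -44 + S)
v - I(185) = -270*√39 - (-44 + 185) = -270*√39 - 1*141 = -270*√39 - 141 = -141 - 270*√39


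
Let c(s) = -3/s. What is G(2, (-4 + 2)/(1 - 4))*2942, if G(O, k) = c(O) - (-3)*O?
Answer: 13239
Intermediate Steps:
G(O, k) = -3/O + 3*O (G(O, k) = -3/O - (-3)*O = -3/O + 3*O)
G(2, (-4 + 2)/(1 - 4))*2942 = (-3/2 + 3*2)*2942 = (-3*1/2 + 6)*2942 = (-3/2 + 6)*2942 = (9/2)*2942 = 13239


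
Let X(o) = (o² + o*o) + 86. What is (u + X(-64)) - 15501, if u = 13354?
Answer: 6131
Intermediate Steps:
X(o) = 86 + 2*o² (X(o) = (o² + o²) + 86 = 2*o² + 86 = 86 + 2*o²)
(u + X(-64)) - 15501 = (13354 + (86 + 2*(-64)²)) - 15501 = (13354 + (86 + 2*4096)) - 15501 = (13354 + (86 + 8192)) - 15501 = (13354 + 8278) - 15501 = 21632 - 15501 = 6131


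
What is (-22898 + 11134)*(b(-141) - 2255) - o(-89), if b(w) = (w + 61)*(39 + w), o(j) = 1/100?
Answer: -6946642001/100 ≈ -6.9466e+7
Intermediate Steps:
o(j) = 1/100
b(w) = (39 + w)*(61 + w) (b(w) = (61 + w)*(39 + w) = (39 + w)*(61 + w))
(-22898 + 11134)*(b(-141) - 2255) - o(-89) = (-22898 + 11134)*((2379 + (-141)² + 100*(-141)) - 2255) - 1*1/100 = -11764*((2379 + 19881 - 14100) - 2255) - 1/100 = -11764*(8160 - 2255) - 1/100 = -11764*5905 - 1/100 = -69466420 - 1/100 = -6946642001/100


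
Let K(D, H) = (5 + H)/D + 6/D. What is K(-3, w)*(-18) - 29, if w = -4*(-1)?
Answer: 61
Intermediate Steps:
w = 4
K(D, H) = 6/D + (5 + H)/D (K(D, H) = (5 + H)/D + 6/D = 6/D + (5 + H)/D)
K(-3, w)*(-18) - 29 = ((11 + 4)/(-3))*(-18) - 29 = -⅓*15*(-18) - 29 = -5*(-18) - 29 = 90 - 29 = 61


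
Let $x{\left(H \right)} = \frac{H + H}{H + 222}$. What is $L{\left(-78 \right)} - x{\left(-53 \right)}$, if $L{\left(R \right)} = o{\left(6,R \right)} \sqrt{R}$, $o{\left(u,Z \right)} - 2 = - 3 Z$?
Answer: $\frac{106}{169} + 236 i \sqrt{78} \approx 0.62722 + 2084.3 i$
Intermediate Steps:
$x{\left(H \right)} = \frac{2 H}{222 + H}$
$o{\left(u,Z \right)} = 2 - 3 Z$
$L{\left(R \right)} = \sqrt{R} \left(2 - 3 R\right)$ ($L{\left(R \right)} = \left(2 - 3 R\right) \sqrt{R} = \sqrt{R} \left(2 - 3 R\right)$)
$L{\left(-78 \right)} - x{\left(-53 \right)} = \sqrt{-78} \left(2 - -234\right) - 2 \left(-53\right) \frac{1}{222 - 53} = i \sqrt{78} \left(2 + 234\right) - 2 \left(-53\right) \frac{1}{169} = i \sqrt{78} \cdot 236 - 2 \left(-53\right) \frac{1}{169} = 236 i \sqrt{78} - - \frac{106}{169} = 236 i \sqrt{78} + \frac{106}{169} = \frac{106}{169} + 236 i \sqrt{78}$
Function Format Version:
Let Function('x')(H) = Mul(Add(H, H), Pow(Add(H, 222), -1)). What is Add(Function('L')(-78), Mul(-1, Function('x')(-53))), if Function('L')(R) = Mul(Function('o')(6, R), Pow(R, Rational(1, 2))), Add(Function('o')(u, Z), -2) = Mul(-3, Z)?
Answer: Add(Rational(106, 169), Mul(236, I, Pow(78, Rational(1, 2)))) ≈ Add(0.62722, Mul(2084.3, I))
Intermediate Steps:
Function('x')(H) = Mul(2, H, Pow(Add(222, H), -1)) (Function('x')(H) = Mul(Mul(2, H), Pow(Add(222, H), -1)) = Mul(2, H, Pow(Add(222, H), -1)))
Function('o')(u, Z) = Add(2, Mul(-3, Z))
Function('L')(R) = Mul(Pow(R, Rational(1, 2)), Add(2, Mul(-3, R))) (Function('L')(R) = Mul(Add(2, Mul(-3, R)), Pow(R, Rational(1, 2))) = Mul(Pow(R, Rational(1, 2)), Add(2, Mul(-3, R))))
Add(Function('L')(-78), Mul(-1, Function('x')(-53))) = Add(Mul(Pow(-78, Rational(1, 2)), Add(2, Mul(-3, -78))), Mul(-1, Mul(2, -53, Pow(Add(222, -53), -1)))) = Add(Mul(Mul(I, Pow(78, Rational(1, 2))), Add(2, 234)), Mul(-1, Mul(2, -53, Pow(169, -1)))) = Add(Mul(Mul(I, Pow(78, Rational(1, 2))), 236), Mul(-1, Mul(2, -53, Rational(1, 169)))) = Add(Mul(236, I, Pow(78, Rational(1, 2))), Mul(-1, Rational(-106, 169))) = Add(Mul(236, I, Pow(78, Rational(1, 2))), Rational(106, 169)) = Add(Rational(106, 169), Mul(236, I, Pow(78, Rational(1, 2))))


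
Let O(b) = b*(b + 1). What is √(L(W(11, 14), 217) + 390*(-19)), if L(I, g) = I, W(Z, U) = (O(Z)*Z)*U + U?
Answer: 2*√3233 ≈ 113.72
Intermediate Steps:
O(b) = b*(1 + b)
W(Z, U) = U + U*Z²*(1 + Z) (W(Z, U) = ((Z*(1 + Z))*Z)*U + U = (Z²*(1 + Z))*U + U = U*Z²*(1 + Z) + U = U + U*Z²*(1 + Z))
√(L(W(11, 14), 217) + 390*(-19)) = √(14*(1 + 11²*(1 + 11)) + 390*(-19)) = √(14*(1 + 121*12) - 7410) = √(14*(1 + 1452) - 7410) = √(14*1453 - 7410) = √(20342 - 7410) = √12932 = 2*√3233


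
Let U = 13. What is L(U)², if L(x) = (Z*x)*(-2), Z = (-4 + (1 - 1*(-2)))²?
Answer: 676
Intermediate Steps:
Z = 1 (Z = (-4 + (1 + 2))² = (-4 + 3)² = (-1)² = 1)
L(x) = -2*x (L(x) = (1*x)*(-2) = x*(-2) = -2*x)
L(U)² = (-2*13)² = (-26)² = 676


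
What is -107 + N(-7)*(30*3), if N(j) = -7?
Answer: -737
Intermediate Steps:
-107 + N(-7)*(30*3) = -107 - 210*3 = -107 - 7*90 = -107 - 630 = -737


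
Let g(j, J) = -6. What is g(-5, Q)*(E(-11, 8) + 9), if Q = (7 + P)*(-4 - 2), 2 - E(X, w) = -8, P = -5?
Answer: -114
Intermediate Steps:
E(X, w) = 10 (E(X, w) = 2 - 1*(-8) = 2 + 8 = 10)
Q = -12 (Q = (7 - 5)*(-4 - 2) = 2*(-6) = -12)
g(-5, Q)*(E(-11, 8) + 9) = -6*(10 + 9) = -6*19 = -114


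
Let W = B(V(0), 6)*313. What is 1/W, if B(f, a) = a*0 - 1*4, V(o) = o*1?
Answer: -1/1252 ≈ -0.00079872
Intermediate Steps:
V(o) = o
B(f, a) = -4 (B(f, a) = 0 - 4 = -4)
W = -1252 (W = -4*313 = -1252)
1/W = 1/(-1252) = -1/1252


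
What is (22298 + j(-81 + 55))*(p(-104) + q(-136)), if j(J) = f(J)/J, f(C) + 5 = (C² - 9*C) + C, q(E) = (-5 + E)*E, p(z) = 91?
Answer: 11153069023/26 ≈ 4.2896e+8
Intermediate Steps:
q(E) = E*(-5 + E)
f(C) = -5 + C² - 8*C (f(C) = -5 + ((C² - 9*C) + C) = -5 + (C² - 8*C) = -5 + C² - 8*C)
j(J) = (-5 + J² - 8*J)/J
(22298 + j(-81 + 55))*(p(-104) + q(-136)) = (22298 + (-8 + (-81 + 55) - 5/(-81 + 55)))*(91 - 136*(-5 - 136)) = (22298 + (-8 - 26 - 5/(-26)))*(91 - 136*(-141)) = (22298 + (-8 - 26 - 5*(-1/26)))*(91 + 19176) = (22298 + (-8 - 26 + 5/26))*19267 = (22298 - 879/26)*19267 = (578869/26)*19267 = 11153069023/26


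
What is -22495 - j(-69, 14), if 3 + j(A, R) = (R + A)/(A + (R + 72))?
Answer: -382309/17 ≈ -22489.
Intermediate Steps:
j(A, R) = -3 + (A + R)/(72 + A + R) (j(A, R) = -3 + (R + A)/(A + (R + 72)) = -3 + (A + R)/(A + (72 + R)) = -3 + (A + R)/(72 + A + R))
-22495 - j(-69, 14) = -22495 - 2*(-108 - 1*(-69) - 1*14)/(72 - 69 + 14) = -22495 - 2*(-108 + 69 - 14)/17 = -22495 - 2*(-53)/17 = -22495 - 1*(-106/17) = -22495 + 106/17 = -382309/17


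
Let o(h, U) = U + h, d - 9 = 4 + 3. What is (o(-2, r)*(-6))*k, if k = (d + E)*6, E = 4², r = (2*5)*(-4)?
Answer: 48384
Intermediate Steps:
r = -40 (r = 10*(-4) = -40)
d = 16 (d = 9 + (4 + 3) = 9 + 7 = 16)
E = 16
k = 192 (k = (16 + 16)*6 = 32*6 = 192)
(o(-2, r)*(-6))*k = ((-40 - 2)*(-6))*192 = -42*(-6)*192 = 252*192 = 48384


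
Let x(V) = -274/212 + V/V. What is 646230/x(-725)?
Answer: -68500380/31 ≈ -2.2097e+6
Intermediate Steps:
x(V) = -31/106 (x(V) = -274*1/212 + 1 = -137/106 + 1 = -31/106)
646230/x(-725) = 646230/(-31/106) = 646230*(-106/31) = -68500380/31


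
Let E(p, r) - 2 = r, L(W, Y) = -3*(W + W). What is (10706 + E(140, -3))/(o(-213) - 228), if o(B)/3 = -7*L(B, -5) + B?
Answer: -2141/5541 ≈ -0.38639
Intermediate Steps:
L(W, Y) = -6*W
E(p, r) = 2 + r
o(B) = 129*B (o(B) = 3*(-(-42)*B + B) = 3*(42*B + B) = 3*(43*B) = 129*B)
(10706 + E(140, -3))/(o(-213) - 228) = (10706 + (2 - 3))/(129*(-213) - 228) = (10706 - 1)/(-27477 - 228) = 10705/(-27705) = 10705*(-1/27705) = -2141/5541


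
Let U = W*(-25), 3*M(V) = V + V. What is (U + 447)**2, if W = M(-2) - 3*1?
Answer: 2775556/9 ≈ 3.0840e+5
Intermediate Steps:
M(V) = 2*V/3 (M(V) = (V + V)/3 = (2*V)/3 = 2*V/3)
W = -13/3 (W = (2/3)*(-2) - 3*1 = -4/3 - 3 = -13/3 ≈ -4.3333)
U = 325/3 (U = -13/3*(-25) = 325/3 ≈ 108.33)
(U + 447)**2 = (325/3 + 447)**2 = (1666/3)**2 = 2775556/9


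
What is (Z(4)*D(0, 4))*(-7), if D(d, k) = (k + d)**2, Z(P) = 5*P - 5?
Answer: -1680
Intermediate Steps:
Z(P) = -5 + 5*P
D(d, k) = (d + k)**2
(Z(4)*D(0, 4))*(-7) = ((-5 + 5*4)*(0 + 4)**2)*(-7) = ((-5 + 20)*4**2)*(-7) = (15*16)*(-7) = 240*(-7) = -1680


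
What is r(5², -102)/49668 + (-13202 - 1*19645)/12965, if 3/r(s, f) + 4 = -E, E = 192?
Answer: -106587739637/42071113840 ≈ -2.5335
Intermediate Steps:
r(s, f) = -3/196 (r(s, f) = 3/(-4 - 1*192) = 3/(-4 - 192) = 3/(-196) = 3*(-1/196) = -3/196)
r(5², -102)/49668 + (-13202 - 1*19645)/12965 = -3/196/49668 + (-13202 - 1*19645)/12965 = -3/196*1/49668 + (-13202 - 19645)*(1/12965) = -1/3244976 - 32847*1/12965 = -1/3244976 - 32847/12965 = -106587739637/42071113840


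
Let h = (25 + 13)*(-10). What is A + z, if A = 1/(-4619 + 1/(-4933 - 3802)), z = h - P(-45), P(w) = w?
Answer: -13516242345/40346966 ≈ -335.00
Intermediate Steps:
h = -380 (h = 38*(-10) = -380)
z = -335 (z = -380 - 1*(-45) = -380 + 45 = -335)
A = -8735/40346966 (A = 1/(-4619 + 1/(-8735)) = 1/(-4619 - 1/8735) = 1/(-40346966/8735) = -8735/40346966 ≈ -0.00021650)
A + z = -8735/40346966 - 335 = -13516242345/40346966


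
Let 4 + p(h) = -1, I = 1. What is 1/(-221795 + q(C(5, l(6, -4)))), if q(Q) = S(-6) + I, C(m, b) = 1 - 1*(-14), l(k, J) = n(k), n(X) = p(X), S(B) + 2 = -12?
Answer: -1/221808 ≈ -4.5084e-6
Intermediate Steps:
p(h) = -5 (p(h) = -4 - 1 = -5)
S(B) = -14 (S(B) = -2 - 12 = -14)
n(X) = -5
l(k, J) = -5
C(m, b) = 15 (C(m, b) = 1 + 14 = 15)
q(Q) = -13 (q(Q) = -14 + 1 = -13)
1/(-221795 + q(C(5, l(6, -4)))) = 1/(-221795 - 13) = 1/(-221808) = -1/221808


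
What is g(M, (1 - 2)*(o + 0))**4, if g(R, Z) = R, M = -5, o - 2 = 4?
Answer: 625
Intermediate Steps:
o = 6 (o = 2 + 4 = 6)
g(M, (1 - 2)*(o + 0))**4 = (-5)**4 = 625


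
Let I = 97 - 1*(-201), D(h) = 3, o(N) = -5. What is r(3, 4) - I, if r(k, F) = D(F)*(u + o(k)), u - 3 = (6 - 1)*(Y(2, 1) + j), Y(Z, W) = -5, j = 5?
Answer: -304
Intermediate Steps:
u = 3 (u = 3 + (6 - 1)*(-5 + 5) = 3 + 5*0 = 3 + 0 = 3)
r(k, F) = -6 (r(k, F) = 3*(3 - 5) = 3*(-2) = -6)
I = 298 (I = 97 + 201 = 298)
r(3, 4) - I = -6 - 1*298 = -6 - 298 = -304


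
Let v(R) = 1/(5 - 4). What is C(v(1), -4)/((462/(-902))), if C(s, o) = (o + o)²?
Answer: -2624/21 ≈ -124.95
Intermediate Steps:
v(R) = 1 (v(R) = 1/1 = 1)
C(s, o) = 4*o² (C(s, o) = (2*o)² = 4*o²)
C(v(1), -4)/((462/(-902))) = (4*(-4)²)/((462/(-902))) = (4*16)/((462*(-1/902))) = 64/(-21/41) = 64*(-41/21) = -2624/21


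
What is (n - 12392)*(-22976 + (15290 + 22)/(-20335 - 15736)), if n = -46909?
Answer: 49147637437008/36071 ≈ 1.3625e+9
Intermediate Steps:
(n - 12392)*(-22976 + (15290 + 22)/(-20335 - 15736)) = (-46909 - 12392)*(-22976 + (15290 + 22)/(-20335 - 15736)) = -59301*(-22976 + 15312/(-36071)) = -59301*(-22976 + 15312*(-1/36071)) = -59301*(-22976 - 15312/36071) = -59301*(-828782608/36071) = 49147637437008/36071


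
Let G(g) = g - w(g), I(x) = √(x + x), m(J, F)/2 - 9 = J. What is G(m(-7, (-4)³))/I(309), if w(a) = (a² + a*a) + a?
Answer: -16*√618/309 ≈ -1.2872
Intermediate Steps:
w(a) = a + 2*a² (w(a) = (a² + a²) + a = 2*a² + a = a + 2*a²)
m(J, F) = 18 + 2*J
I(x) = √2*√x (I(x) = √(2*x) = √2*√x)
G(g) = g - g*(1 + 2*g)
G(m(-7, (-4)³))/I(309) = (-2*(18 + 2*(-7))²)/((√2*√309)) = (-2*(18 - 14)²)/(√618) = (-2*4²)*(√618/618) = (-2*16)*(√618/618) = -16*√618/309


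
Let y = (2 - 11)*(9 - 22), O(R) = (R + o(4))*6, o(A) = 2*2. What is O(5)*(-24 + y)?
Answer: 5022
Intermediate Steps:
o(A) = 4
O(R) = 24 + 6*R (O(R) = (R + 4)*6 = (4 + R)*6 = 24 + 6*R)
y = 117 (y = -9*(-13) = 117)
O(5)*(-24 + y) = (24 + 6*5)*(-24 + 117) = (24 + 30)*93 = 54*93 = 5022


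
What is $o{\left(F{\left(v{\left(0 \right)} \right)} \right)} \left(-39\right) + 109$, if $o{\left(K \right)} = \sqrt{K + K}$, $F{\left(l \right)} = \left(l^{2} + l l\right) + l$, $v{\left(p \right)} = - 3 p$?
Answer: $109$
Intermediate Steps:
$F{\left(l \right)} = l + 2 l^{2}$ ($F{\left(l \right)} = \left(l^{2} + l^{2}\right) + l = 2 l^{2} + l = l + 2 l^{2}$)
$o{\left(K \right)} = \sqrt{2} \sqrt{K}$ ($o{\left(K \right)} = \sqrt{2 K} = \sqrt{2} \sqrt{K}$)
$o{\left(F{\left(v{\left(0 \right)} \right)} \right)} \left(-39\right) + 109 = \sqrt{2} \sqrt{\left(-3\right) 0 \left(1 + 2 \left(\left(-3\right) 0\right)\right)} \left(-39\right) + 109 = \sqrt{2} \sqrt{0 \left(1 + 2 \cdot 0\right)} \left(-39\right) + 109 = \sqrt{2} \sqrt{0 \left(1 + 0\right)} \left(-39\right) + 109 = \sqrt{2} \sqrt{0 \cdot 1} \left(-39\right) + 109 = \sqrt{2} \sqrt{0} \left(-39\right) + 109 = \sqrt{2} \cdot 0 \left(-39\right) + 109 = 0 \left(-39\right) + 109 = 0 + 109 = 109$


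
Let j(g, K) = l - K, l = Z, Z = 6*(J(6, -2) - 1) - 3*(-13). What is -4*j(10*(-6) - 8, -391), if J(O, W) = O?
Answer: -1840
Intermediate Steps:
Z = 69 (Z = 6*(6 - 1) - 3*(-13) = 6*5 + 39 = 30 + 39 = 69)
l = 69
j(g, K) = 69 - K
-4*j(10*(-6) - 8, -391) = -4*(69 - 1*(-391)) = -4*(69 + 391) = -4*460 = -1840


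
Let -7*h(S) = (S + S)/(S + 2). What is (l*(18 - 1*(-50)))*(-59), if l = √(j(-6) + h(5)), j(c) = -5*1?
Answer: -4012*I*√255/7 ≈ -9152.4*I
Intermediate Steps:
h(S) = -2*S/(7*(2 + S)) (h(S) = -(S + S)/(7*(S + 2)) = -2*S/(7*(2 + S)))
j(c) = -5
l = I*√255/7 (l = √(-5 - 2*5/(14 + 7*5)) = √(-5 - 2*5/(14 + 35)) = √(-5 - 2*5/49) = √(-5 - 2*5*1/49) = √(-5 - 10/49) = √(-255/49) = I*√255/7 ≈ 2.2812*I)
(l*(18 - 1*(-50)))*(-59) = ((I*√255/7)*(18 - 1*(-50)))*(-59) = ((I*√255/7)*(18 + 50))*(-59) = ((I*√255/7)*68)*(-59) = (68*I*√255/7)*(-59) = -4012*I*√255/7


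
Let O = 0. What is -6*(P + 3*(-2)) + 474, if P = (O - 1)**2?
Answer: 504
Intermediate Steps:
P = 1 (P = (0 - 1)**2 = (-1)**2 = 1)
-6*(P + 3*(-2)) + 474 = -6*(1 + 3*(-2)) + 474 = -6*(1 - 6) + 474 = -6*(-5) + 474 = 30 + 474 = 504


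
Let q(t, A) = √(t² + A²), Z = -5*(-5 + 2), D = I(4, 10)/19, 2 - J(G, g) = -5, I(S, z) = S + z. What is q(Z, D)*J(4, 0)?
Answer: 7*√81421/19 ≈ 105.13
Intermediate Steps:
J(G, g) = 7 (J(G, g) = 2 - 1*(-5) = 2 + 5 = 7)
D = 14/19 (D = (4 + 10)/19 = 14*(1/19) = 14/19 ≈ 0.73684)
Z = 15 (Z = -5*(-3) = 15)
q(t, A) = √(A² + t²)
q(Z, D)*J(4, 0) = √((14/19)² + 15²)*7 = √(196/361 + 225)*7 = √(81421/361)*7 = (√81421/19)*7 = 7*√81421/19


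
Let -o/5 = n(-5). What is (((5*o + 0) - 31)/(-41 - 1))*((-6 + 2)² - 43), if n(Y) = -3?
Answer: 198/7 ≈ 28.286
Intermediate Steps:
o = 15 (o = -5*(-3) = 15)
(((5*o + 0) - 31)/(-41 - 1))*((-6 + 2)² - 43) = (((5*15 + 0) - 31)/(-41 - 1))*((-6 + 2)² - 43) = (((75 + 0) - 31)/(-42))*((-4)² - 43) = ((75 - 31)*(-1/42))*(16 - 43) = (44*(-1/42))*(-27) = -22/21*(-27) = 198/7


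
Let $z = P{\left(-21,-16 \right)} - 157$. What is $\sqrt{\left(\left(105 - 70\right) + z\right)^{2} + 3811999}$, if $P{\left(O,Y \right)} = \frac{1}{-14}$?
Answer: $\frac{\sqrt{750072485}}{14} \approx 1956.2$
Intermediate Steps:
$P{\left(O,Y \right)} = - \frac{1}{14}$
$z = - \frac{2199}{14}$ ($z = - \frac{1}{14} - 157 = - \frac{2199}{14} \approx -157.07$)
$\sqrt{\left(\left(105 - 70\right) + z\right)^{2} + 3811999} = \sqrt{\left(\left(105 - 70\right) - \frac{2199}{14}\right)^{2} + 3811999} = \sqrt{\left(35 - \frac{2199}{14}\right)^{2} + 3811999} = \sqrt{\left(- \frac{1709}{14}\right)^{2} + 3811999} = \sqrt{\frac{2920681}{196} + 3811999} = \sqrt{\frac{750072485}{196}} = \frac{\sqrt{750072485}}{14}$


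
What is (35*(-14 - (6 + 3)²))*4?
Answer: -13300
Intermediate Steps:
(35*(-14 - (6 + 3)²))*4 = (35*(-14 - 1*9²))*4 = (35*(-14 - 1*81))*4 = (35*(-14 - 81))*4 = (35*(-95))*4 = -3325*4 = -13300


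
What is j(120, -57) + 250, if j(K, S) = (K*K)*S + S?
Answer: -820607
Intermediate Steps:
j(K, S) = S + S*K² (j(K, S) = K²*S + S = S*K² + S = S + S*K²)
j(120, -57) + 250 = -57*(1 + 120²) + 250 = -57*(1 + 14400) + 250 = -57*14401 + 250 = -820857 + 250 = -820607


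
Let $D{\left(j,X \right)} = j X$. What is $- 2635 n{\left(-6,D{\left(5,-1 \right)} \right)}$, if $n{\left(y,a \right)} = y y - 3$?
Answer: $-86955$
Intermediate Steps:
$D{\left(j,X \right)} = X j$
$n{\left(y,a \right)} = -3 + y^{2}$ ($n{\left(y,a \right)} = y^{2} - 3 = -3 + y^{2}$)
$- 2635 n{\left(-6,D{\left(5,-1 \right)} \right)} = - 2635 \left(-3 + \left(-6\right)^{2}\right) = - 2635 \left(-3 + 36\right) = \left(-2635\right) 33 = -86955$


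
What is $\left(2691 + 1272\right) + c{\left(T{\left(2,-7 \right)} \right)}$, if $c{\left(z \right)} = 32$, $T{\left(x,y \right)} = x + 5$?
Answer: $3995$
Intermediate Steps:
$T{\left(x,y \right)} = 5 + x$
$\left(2691 + 1272\right) + c{\left(T{\left(2,-7 \right)} \right)} = \left(2691 + 1272\right) + 32 = 3963 + 32 = 3995$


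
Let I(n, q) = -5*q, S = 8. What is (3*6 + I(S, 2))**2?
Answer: 64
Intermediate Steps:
(3*6 + I(S, 2))**2 = (3*6 - 5*2)**2 = (18 - 10)**2 = 8**2 = 64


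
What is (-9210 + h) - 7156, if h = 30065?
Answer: 13699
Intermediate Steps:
(-9210 + h) - 7156 = (-9210 + 30065) - 7156 = 20855 - 7156 = 13699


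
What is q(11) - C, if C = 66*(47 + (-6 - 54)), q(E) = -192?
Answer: 666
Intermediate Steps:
C = -858 (C = 66*(47 - 60) = 66*(-13) = -858)
q(11) - C = -192 - 1*(-858) = -192 + 858 = 666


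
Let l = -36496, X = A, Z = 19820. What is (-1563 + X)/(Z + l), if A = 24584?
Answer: -23021/16676 ≈ -1.3805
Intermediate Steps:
X = 24584
(-1563 + X)/(Z + l) = (-1563 + 24584)/(19820 - 36496) = 23021/(-16676) = 23021*(-1/16676) = -23021/16676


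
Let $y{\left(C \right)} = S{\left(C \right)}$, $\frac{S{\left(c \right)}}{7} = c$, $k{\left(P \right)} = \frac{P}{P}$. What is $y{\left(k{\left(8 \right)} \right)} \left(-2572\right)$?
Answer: $-18004$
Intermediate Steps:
$k{\left(P \right)} = 1$
$S{\left(c \right)} = 7 c$
$y{\left(C \right)} = 7 C$
$y{\left(k{\left(8 \right)} \right)} \left(-2572\right) = 7 \cdot 1 \left(-2572\right) = 7 \left(-2572\right) = -18004$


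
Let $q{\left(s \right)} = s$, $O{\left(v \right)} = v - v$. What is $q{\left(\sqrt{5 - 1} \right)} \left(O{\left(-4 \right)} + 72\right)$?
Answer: $144$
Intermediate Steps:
$O{\left(v \right)} = 0$
$q{\left(\sqrt{5 - 1} \right)} \left(O{\left(-4 \right)} + 72\right) = \sqrt{5 - 1} \left(0 + 72\right) = \sqrt{4} \cdot 72 = 2 \cdot 72 = 144$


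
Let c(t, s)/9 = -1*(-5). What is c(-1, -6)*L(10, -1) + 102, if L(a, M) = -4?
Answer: -78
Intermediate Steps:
c(t, s) = 45 (c(t, s) = 9*(-1*(-5)) = 9*5 = 45)
c(-1, -6)*L(10, -1) + 102 = 45*(-4) + 102 = -180 + 102 = -78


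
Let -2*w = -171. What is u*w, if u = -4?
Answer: -342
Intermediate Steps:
w = 171/2 (w = -½*(-171) = 171/2 ≈ 85.500)
u*w = -4*171/2 = -342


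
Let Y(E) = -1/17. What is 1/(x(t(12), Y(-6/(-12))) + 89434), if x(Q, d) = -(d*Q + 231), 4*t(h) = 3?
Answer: 68/6065807 ≈ 1.1210e-5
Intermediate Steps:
Y(E) = -1/17 (Y(E) = -1*1/17 = -1/17)
t(h) = ¾ (t(h) = (¼)*3 = ¾)
x(Q, d) = -231 - Q*d (x(Q, d) = -(Q*d + 231) = -(231 + Q*d) = -231 - Q*d)
1/(x(t(12), Y(-6/(-12))) + 89434) = 1/((-231 - 1*¾*(-1/17)) + 89434) = 1/((-231 + 3/68) + 89434) = 1/(-15705/68 + 89434) = 1/(6065807/68) = 68/6065807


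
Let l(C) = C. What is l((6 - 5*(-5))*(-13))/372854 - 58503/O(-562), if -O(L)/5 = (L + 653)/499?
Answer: 10884725520073/169648570 ≈ 64160.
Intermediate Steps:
O(L) = -3265/499 - 5*L/499 (O(L) = -5*(L + 653)/499 = -5*(653 + L)/499 = -5*(653/499 + L/499) = -3265/499 - 5*L/499)
l((6 - 5*(-5))*(-13))/372854 - 58503/O(-562) = ((6 - 5*(-5))*(-13))/372854 - 58503/(-3265/499 - 5/499*(-562)) = ((6 + 25)*(-13))*(1/372854) - 58503/(-3265/499 + 2810/499) = (31*(-13))*(1/372854) - 58503/(-455/499) = -403*1/372854 - 58503*(-499/455) = -403/372854 + 29192997/455 = 10884725520073/169648570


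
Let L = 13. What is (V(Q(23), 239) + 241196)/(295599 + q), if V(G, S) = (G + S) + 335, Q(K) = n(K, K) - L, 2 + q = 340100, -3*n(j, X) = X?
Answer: 725248/1907091 ≈ 0.38029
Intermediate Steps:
n(j, X) = -X/3
q = 340098 (q = -2 + 340100 = 340098)
Q(K) = -13 - K/3 (Q(K) = -K/3 - 1*13 = -K/3 - 13 = -13 - K/3)
V(G, S) = 335 + G + S
(V(Q(23), 239) + 241196)/(295599 + q) = ((335 + (-13 - ⅓*23) + 239) + 241196)/(295599 + 340098) = ((335 + (-13 - 23/3) + 239) + 241196)/635697 = ((335 - 62/3 + 239) + 241196)*(1/635697) = (1660/3 + 241196)*(1/635697) = (725248/3)*(1/635697) = 725248/1907091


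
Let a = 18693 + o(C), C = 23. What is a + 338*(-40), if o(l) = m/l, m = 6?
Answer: 118985/23 ≈ 5173.3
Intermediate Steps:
o(l) = 6/l
a = 429945/23 (a = 18693 + 6/23 = 429945/23 ≈ 18693.)
a + 338*(-40) = 429945/23 + 338*(-40) = 429945/23 - 13520 = 118985/23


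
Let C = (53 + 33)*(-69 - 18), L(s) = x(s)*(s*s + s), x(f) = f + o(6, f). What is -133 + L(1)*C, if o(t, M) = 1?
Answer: -30061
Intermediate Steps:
x(f) = 1 + f (x(f) = f + 1 = 1 + f)
L(s) = (1 + s)*(s + s²) (L(s) = (1 + s)*(s*s + s) = (1 + s)*(s² + s) = (1 + s)*(s + s²))
C = -7482 (C = 86*(-87) = -7482)
-133 + L(1)*C = -133 + (1*(1 + 1)²)*(-7482) = -133 + (1*2²)*(-7482) = -133 + (1*4)*(-7482) = -133 + 4*(-7482) = -133 - 29928 = -30061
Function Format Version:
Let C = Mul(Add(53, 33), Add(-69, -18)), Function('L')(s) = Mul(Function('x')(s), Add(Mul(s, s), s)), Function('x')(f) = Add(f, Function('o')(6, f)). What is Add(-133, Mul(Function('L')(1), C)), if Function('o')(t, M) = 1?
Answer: -30061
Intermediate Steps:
Function('x')(f) = Add(1, f) (Function('x')(f) = Add(f, 1) = Add(1, f))
Function('L')(s) = Mul(Add(1, s), Add(s, Pow(s, 2))) (Function('L')(s) = Mul(Add(1, s), Add(Mul(s, s), s)) = Mul(Add(1, s), Add(Pow(s, 2), s)) = Mul(Add(1, s), Add(s, Pow(s, 2))))
C = -7482 (C = Mul(86, -87) = -7482)
Add(-133, Mul(Function('L')(1), C)) = Add(-133, Mul(Mul(1, Pow(Add(1, 1), 2)), -7482)) = Add(-133, Mul(Mul(1, Pow(2, 2)), -7482)) = Add(-133, Mul(Mul(1, 4), -7482)) = Add(-133, Mul(4, -7482)) = Add(-133, -29928) = -30061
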